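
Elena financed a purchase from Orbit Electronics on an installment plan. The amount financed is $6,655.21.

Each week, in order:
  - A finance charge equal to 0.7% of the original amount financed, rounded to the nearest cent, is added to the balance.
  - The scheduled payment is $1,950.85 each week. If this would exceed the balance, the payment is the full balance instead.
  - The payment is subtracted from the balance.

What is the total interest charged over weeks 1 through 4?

Week 1: opening $6,655.21; interest $46.59 → $6,701.80; payment $1,950.85; balance $4,750.95
Week 2: opening $4,750.95; interest $46.59 → $4,797.54; payment $1,950.85; balance $2,846.69
Week 3: opening $2,846.69; interest $46.59 → $2,893.28; payment $1,950.85; balance $942.43
Week 4: opening $942.43; interest $46.59 → $989.02; payment $989.02; balance $0.00
Total interest: $46.59 + $46.59 + $46.59 + $46.59 = $186.36

$186.36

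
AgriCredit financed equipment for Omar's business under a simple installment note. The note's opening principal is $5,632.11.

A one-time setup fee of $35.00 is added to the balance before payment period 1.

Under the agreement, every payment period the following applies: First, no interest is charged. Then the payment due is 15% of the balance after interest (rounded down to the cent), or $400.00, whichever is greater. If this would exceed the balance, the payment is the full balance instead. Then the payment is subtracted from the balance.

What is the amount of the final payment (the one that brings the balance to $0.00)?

Payment period 1: opening $5,667.11; payment $850.06; balance $4,817.05
Payment period 2: opening $4,817.05; payment $722.55; balance $4,094.50
Payment period 3: opening $4,094.50; payment $614.17; balance $3,480.33
Payment period 4: opening $3,480.33; payment $522.04; balance $2,958.29
Payment period 5: opening $2,958.29; payment $443.74; balance $2,514.55
Payment period 6: opening $2,514.55; payment $400.00; balance $2,114.55
Payment period 7: opening $2,114.55; payment $400.00; balance $1,714.55
Payment period 8: opening $1,714.55; payment $400.00; balance $1,314.55
Payment period 9: opening $1,314.55; payment $400.00; balance $914.55
Payment period 10: opening $914.55; payment $400.00; balance $514.55
Payment period 11: opening $514.55; payment $400.00; balance $114.55
Payment period 12: opening $114.55; payment $114.55; balance $0.00

$114.55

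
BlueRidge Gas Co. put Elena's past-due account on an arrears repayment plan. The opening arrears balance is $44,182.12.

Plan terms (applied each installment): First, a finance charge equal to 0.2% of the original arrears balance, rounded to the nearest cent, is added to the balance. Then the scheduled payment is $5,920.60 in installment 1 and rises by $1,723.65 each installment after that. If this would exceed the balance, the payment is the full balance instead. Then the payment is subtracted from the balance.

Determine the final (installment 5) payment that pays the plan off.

# | Opening | Interest | Payment | End bal
1 | $44,182.12 | $88.36 | $5,920.60 | $38,349.88
2 | $38,349.88 | $88.36 | $7,644.25 | $30,793.99
3 | $30,793.99 | $88.36 | $9,367.90 | $21,514.45
4 | $21,514.45 | $88.36 | $11,091.55 | $10,511.26
5 | $10,511.26 | $88.36 | $10,599.62 | $0.00

$10,599.62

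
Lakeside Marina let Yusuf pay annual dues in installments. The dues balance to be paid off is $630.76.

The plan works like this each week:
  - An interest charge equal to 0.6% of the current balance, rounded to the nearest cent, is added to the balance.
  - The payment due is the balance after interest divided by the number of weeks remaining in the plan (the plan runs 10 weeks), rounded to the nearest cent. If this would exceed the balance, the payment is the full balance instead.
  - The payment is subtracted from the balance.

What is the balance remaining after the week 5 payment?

$324.96

# | Opening | Interest | Payment | End bal
1 | $630.76 | $3.78 | $63.45 | $571.09
2 | $571.09 | $3.43 | $63.84 | $510.68
3 | $510.68 | $3.06 | $64.22 | $449.52
4 | $449.52 | $2.70 | $64.60 | $387.62
5 | $387.62 | $2.33 | $64.99 | $324.96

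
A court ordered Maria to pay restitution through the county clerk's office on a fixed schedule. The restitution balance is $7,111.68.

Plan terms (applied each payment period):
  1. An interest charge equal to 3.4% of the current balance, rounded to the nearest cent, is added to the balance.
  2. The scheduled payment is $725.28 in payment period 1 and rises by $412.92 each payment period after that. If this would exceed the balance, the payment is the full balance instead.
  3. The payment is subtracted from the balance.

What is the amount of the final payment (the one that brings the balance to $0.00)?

Payment period 1: opening $7,111.68; interest $241.80 → $7,353.48; payment $725.28; balance $6,628.20
Payment period 2: opening $6,628.20; interest $225.36 → $6,853.56; payment $1,138.20; balance $5,715.36
Payment period 3: opening $5,715.36; interest $194.32 → $5,909.68; payment $1,551.12; balance $4,358.56
Payment period 4: opening $4,358.56; interest $148.19 → $4,506.75; payment $1,964.04; balance $2,542.71
Payment period 5: opening $2,542.71; interest $86.45 → $2,629.16; payment $2,376.96; balance $252.20
Payment period 6: opening $252.20; interest $8.57 → $260.77; payment $260.77; balance $0.00

$260.77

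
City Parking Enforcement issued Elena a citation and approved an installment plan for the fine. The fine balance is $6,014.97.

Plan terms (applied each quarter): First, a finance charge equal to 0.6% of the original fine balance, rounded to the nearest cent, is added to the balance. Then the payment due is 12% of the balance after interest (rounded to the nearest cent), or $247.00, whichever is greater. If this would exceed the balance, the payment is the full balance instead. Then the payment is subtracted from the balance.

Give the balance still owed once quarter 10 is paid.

$1,866.13

Quarter 1: $6,014.97 +$36.09 interest = $6,051.06; pay $726.13 → $5,324.93
Quarter 2: $5,324.93 +$36.09 interest = $5,361.02; pay $643.32 → $4,717.70
Quarter 3: $4,717.70 +$36.09 interest = $4,753.79; pay $570.45 → $4,183.34
Quarter 4: $4,183.34 +$36.09 interest = $4,219.43; pay $506.33 → $3,713.10
Quarter 5: $3,713.10 +$36.09 interest = $3,749.19; pay $449.90 → $3,299.29
Quarter 6: $3,299.29 +$36.09 interest = $3,335.38; pay $400.25 → $2,935.13
Quarter 7: $2,935.13 +$36.09 interest = $2,971.22; pay $356.55 → $2,614.67
Quarter 8: $2,614.67 +$36.09 interest = $2,650.76; pay $318.09 → $2,332.67
Quarter 9: $2,332.67 +$36.09 interest = $2,368.76; pay $284.25 → $2,084.51
Quarter 10: $2,084.51 +$36.09 interest = $2,120.60; pay $254.47 → $1,866.13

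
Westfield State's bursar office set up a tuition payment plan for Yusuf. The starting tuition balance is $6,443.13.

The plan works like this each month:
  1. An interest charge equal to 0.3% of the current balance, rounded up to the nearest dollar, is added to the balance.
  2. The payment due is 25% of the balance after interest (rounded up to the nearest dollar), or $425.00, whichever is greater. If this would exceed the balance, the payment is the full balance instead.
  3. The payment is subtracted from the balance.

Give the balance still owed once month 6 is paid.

$1,132.13

Month 1: opening $6,443.13; interest $20.00 → $6,463.13; payment $1,616.00; balance $4,847.13
Month 2: opening $4,847.13; interest $15.00 → $4,862.13; payment $1,216.00; balance $3,646.13
Month 3: opening $3,646.13; interest $11.00 → $3,657.13; payment $915.00; balance $2,742.13
Month 4: opening $2,742.13; interest $9.00 → $2,751.13; payment $688.00; balance $2,063.13
Month 5: opening $2,063.13; interest $7.00 → $2,070.13; payment $518.00; balance $1,552.13
Month 6: opening $1,552.13; interest $5.00 → $1,557.13; payment $425.00; balance $1,132.13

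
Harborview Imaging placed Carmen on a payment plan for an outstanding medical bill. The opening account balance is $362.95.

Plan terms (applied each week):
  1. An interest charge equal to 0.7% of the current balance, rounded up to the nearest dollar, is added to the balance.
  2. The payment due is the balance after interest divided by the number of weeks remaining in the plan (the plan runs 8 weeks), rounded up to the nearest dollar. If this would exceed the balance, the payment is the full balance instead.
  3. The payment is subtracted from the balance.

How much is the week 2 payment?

Week 1: $362.95 +$3.00 interest = $365.95; pay $46.00 → $319.95
Week 2: $319.95 +$3.00 interest = $322.95; pay $47.00 → $275.95

$47.00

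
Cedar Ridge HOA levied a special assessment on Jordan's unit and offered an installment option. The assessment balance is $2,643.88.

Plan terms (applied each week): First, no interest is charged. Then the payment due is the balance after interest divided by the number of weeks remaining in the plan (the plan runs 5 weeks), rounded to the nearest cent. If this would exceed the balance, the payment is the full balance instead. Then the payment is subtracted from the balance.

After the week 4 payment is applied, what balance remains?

Week 1: opening $2,643.88; payment $528.78; balance $2,115.10
Week 2: opening $2,115.10; payment $528.78; balance $1,586.32
Week 3: opening $1,586.32; payment $528.77; balance $1,057.55
Week 4: opening $1,057.55; payment $528.78; balance $528.77

$528.77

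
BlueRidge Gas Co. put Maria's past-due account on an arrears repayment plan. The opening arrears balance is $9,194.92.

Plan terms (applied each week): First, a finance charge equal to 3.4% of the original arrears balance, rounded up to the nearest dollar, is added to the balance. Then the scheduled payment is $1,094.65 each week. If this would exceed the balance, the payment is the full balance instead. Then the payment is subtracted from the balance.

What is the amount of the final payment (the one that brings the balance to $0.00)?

# | Opening | Interest | Payment | End bal
1 | $9,194.92 | $313.00 | $1,094.65 | $8,413.27
2 | $8,413.27 | $313.00 | $1,094.65 | $7,631.62
3 | $7,631.62 | $313.00 | $1,094.65 | $6,849.97
4 | $6,849.97 | $313.00 | $1,094.65 | $6,068.32
5 | $6,068.32 | $313.00 | $1,094.65 | $5,286.67
6 | $5,286.67 | $313.00 | $1,094.65 | $4,505.02
7 | $4,505.02 | $313.00 | $1,094.65 | $3,723.37
8 | $3,723.37 | $313.00 | $1,094.65 | $2,941.72
9 | $2,941.72 | $313.00 | $1,094.65 | $2,160.07
10 | $2,160.07 | $313.00 | $1,094.65 | $1,378.42
11 | $1,378.42 | $313.00 | $1,094.65 | $596.77
12 | $596.77 | $313.00 | $909.77 | $0.00

$909.77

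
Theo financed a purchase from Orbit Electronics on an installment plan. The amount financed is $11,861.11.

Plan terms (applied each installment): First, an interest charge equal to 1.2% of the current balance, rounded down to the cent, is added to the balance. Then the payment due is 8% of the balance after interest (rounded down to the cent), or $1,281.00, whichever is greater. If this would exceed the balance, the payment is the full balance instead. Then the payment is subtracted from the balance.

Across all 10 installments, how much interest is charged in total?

Installment 1: opening $11,861.11; interest $142.33 → $12,003.44; payment $1,281.00; balance $10,722.44
Installment 2: opening $10,722.44; interest $128.66 → $10,851.10; payment $1,281.00; balance $9,570.10
Installment 3: opening $9,570.10; interest $114.84 → $9,684.94; payment $1,281.00; balance $8,403.94
Installment 4: opening $8,403.94; interest $100.84 → $8,504.78; payment $1,281.00; balance $7,223.78
Installment 5: opening $7,223.78; interest $86.68 → $7,310.46; payment $1,281.00; balance $6,029.46
Installment 6: opening $6,029.46; interest $72.35 → $6,101.81; payment $1,281.00; balance $4,820.81
Installment 7: opening $4,820.81; interest $57.84 → $4,878.65; payment $1,281.00; balance $3,597.65
Installment 8: opening $3,597.65; interest $43.17 → $3,640.82; payment $1,281.00; balance $2,359.82
Installment 9: opening $2,359.82; interest $28.31 → $2,388.13; payment $1,281.00; balance $1,107.13
Installment 10: opening $1,107.13; interest $13.28 → $1,120.41; payment $1,120.41; balance $0.00
Total interest: $142.33 + $128.66 + $114.84 + $100.84 + $86.68 + $72.35 + $57.84 + $43.17 + $28.31 + $13.28 = $788.30

$788.30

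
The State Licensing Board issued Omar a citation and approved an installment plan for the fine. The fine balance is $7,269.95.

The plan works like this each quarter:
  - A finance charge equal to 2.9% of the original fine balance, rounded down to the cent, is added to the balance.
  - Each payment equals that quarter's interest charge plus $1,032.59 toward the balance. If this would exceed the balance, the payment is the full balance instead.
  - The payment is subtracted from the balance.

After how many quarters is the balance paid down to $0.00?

8

Quarter 1: opening $7,269.95; interest $210.82 → $7,480.77; payment $1,243.41; balance $6,237.36
Quarter 2: opening $6,237.36; interest $210.82 → $6,448.18; payment $1,243.41; balance $5,204.77
Quarter 3: opening $5,204.77; interest $210.82 → $5,415.59; payment $1,243.41; balance $4,172.18
Quarter 4: opening $4,172.18; interest $210.82 → $4,383.00; payment $1,243.41; balance $3,139.59
Quarter 5: opening $3,139.59; interest $210.82 → $3,350.41; payment $1,243.41; balance $2,107.00
Quarter 6: opening $2,107.00; interest $210.82 → $2,317.82; payment $1,243.41; balance $1,074.41
Quarter 7: opening $1,074.41; interest $210.82 → $1,285.23; payment $1,243.41; balance $41.82
Quarter 8: opening $41.82; interest $210.82 → $252.64; payment $252.64; balance $0.00
Balance reaches $0.00 in quarter 8.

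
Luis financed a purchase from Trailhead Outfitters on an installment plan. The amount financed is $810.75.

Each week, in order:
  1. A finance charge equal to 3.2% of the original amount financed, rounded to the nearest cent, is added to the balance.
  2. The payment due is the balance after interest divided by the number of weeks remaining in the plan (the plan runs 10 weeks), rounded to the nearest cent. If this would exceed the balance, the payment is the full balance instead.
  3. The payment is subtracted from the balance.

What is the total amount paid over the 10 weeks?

Week 1: opening $810.75; interest $25.94 → $836.69; payment $83.67; balance $753.02
Week 2: opening $753.02; interest $25.94 → $778.96; payment $86.55; balance $692.41
Week 3: opening $692.41; interest $25.94 → $718.35; payment $89.79; balance $628.56
Week 4: opening $628.56; interest $25.94 → $654.50; payment $93.50; balance $561.00
Week 5: opening $561.00; interest $25.94 → $586.94; payment $97.82; balance $489.12
Week 6: opening $489.12; interest $25.94 → $515.06; payment $103.01; balance $412.05
Week 7: opening $412.05; interest $25.94 → $437.99; payment $109.50; balance $328.49
Week 8: opening $328.49; interest $25.94 → $354.43; payment $118.14; balance $236.29
Week 9: opening $236.29; interest $25.94 → $262.23; payment $131.12; balance $131.11
Week 10: opening $131.11; interest $25.94 → $157.05; payment $157.05; balance $0.00
Total paid: $1,070.15

$1,070.15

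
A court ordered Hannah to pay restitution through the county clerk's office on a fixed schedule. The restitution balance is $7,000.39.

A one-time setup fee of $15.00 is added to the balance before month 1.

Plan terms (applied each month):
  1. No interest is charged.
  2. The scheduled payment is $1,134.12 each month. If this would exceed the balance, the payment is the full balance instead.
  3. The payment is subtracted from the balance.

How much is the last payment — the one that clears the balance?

$210.67

Month 1: opening $7,015.39; payment $1,134.12; balance $5,881.27
Month 2: opening $5,881.27; payment $1,134.12; balance $4,747.15
Month 3: opening $4,747.15; payment $1,134.12; balance $3,613.03
Month 4: opening $3,613.03; payment $1,134.12; balance $2,478.91
Month 5: opening $2,478.91; payment $1,134.12; balance $1,344.79
Month 6: opening $1,344.79; payment $1,134.12; balance $210.67
Month 7: opening $210.67; payment $210.67; balance $0.00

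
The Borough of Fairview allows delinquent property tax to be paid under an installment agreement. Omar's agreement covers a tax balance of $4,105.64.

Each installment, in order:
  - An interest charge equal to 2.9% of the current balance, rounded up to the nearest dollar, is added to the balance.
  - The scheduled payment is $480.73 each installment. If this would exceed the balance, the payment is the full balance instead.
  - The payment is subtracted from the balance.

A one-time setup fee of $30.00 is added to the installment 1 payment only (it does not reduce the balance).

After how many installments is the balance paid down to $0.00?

10

# | Opening | Interest | Payment | Fee | End bal
1 | $4,105.64 | $120.00 | $480.73 | $30.00 | $3,744.91
2 | $3,744.91 | $109.00 | $480.73 | — | $3,373.18
3 | $3,373.18 | $98.00 | $480.73 | — | $2,990.45
4 | $2,990.45 | $87.00 | $480.73 | — | $2,596.72
5 | $2,596.72 | $76.00 | $480.73 | — | $2,191.99
6 | $2,191.99 | $64.00 | $480.73 | — | $1,775.26
7 | $1,775.26 | $52.00 | $480.73 | — | $1,346.53
8 | $1,346.53 | $40.00 | $480.73 | — | $905.80
9 | $905.80 | $27.00 | $480.73 | — | $452.07
10 | $452.07 | $14.00 | $466.07 | — | $0.00
Balance reaches $0.00 in installment 10.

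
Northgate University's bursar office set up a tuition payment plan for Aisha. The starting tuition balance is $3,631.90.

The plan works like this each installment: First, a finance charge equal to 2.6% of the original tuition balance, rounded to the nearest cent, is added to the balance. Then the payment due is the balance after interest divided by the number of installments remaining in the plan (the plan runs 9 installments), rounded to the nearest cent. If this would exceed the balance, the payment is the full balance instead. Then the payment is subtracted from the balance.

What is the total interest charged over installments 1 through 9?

Installment 1: opening $3,631.90; interest $94.43 → $3,726.33; payment $414.04; balance $3,312.29
Installment 2: opening $3,312.29; interest $94.43 → $3,406.72; payment $425.84; balance $2,980.88
Installment 3: opening $2,980.88; interest $94.43 → $3,075.31; payment $439.33; balance $2,635.98
Installment 4: opening $2,635.98; interest $94.43 → $2,730.41; payment $455.07; balance $2,275.34
Installment 5: opening $2,275.34; interest $94.43 → $2,369.77; payment $473.95; balance $1,895.82
Installment 6: opening $1,895.82; interest $94.43 → $1,990.25; payment $497.56; balance $1,492.69
Installment 7: opening $1,492.69; interest $94.43 → $1,587.12; payment $529.04; balance $1,058.08
Installment 8: opening $1,058.08; interest $94.43 → $1,152.51; payment $576.26; balance $576.25
Installment 9: opening $576.25; interest $94.43 → $670.68; payment $670.68; balance $0.00
Total interest: $94.43 + $94.43 + $94.43 + $94.43 + $94.43 + $94.43 + $94.43 + $94.43 + $94.43 = $849.87

$849.87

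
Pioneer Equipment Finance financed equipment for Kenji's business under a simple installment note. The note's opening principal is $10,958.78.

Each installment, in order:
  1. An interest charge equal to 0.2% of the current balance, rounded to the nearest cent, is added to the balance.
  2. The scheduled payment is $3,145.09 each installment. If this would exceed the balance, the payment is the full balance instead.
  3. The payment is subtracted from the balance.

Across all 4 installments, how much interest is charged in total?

Installment 1: opening $10,958.78; interest $21.92 → $10,980.70; payment $3,145.09; balance $7,835.61
Installment 2: opening $7,835.61; interest $15.67 → $7,851.28; payment $3,145.09; balance $4,706.19
Installment 3: opening $4,706.19; interest $9.41 → $4,715.60; payment $3,145.09; balance $1,570.51
Installment 4: opening $1,570.51; interest $3.14 → $1,573.65; payment $1,573.65; balance $0.00
Total interest: $21.92 + $15.67 + $9.41 + $3.14 = $50.14

$50.14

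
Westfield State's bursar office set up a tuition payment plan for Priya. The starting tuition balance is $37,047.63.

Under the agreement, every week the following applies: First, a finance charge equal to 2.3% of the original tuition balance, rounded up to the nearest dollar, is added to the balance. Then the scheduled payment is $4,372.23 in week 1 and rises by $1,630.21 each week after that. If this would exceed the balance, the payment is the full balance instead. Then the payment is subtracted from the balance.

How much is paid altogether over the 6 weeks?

Week 1: $37,047.63 +$853.00 interest = $37,900.63; pay $4,372.23 → $33,528.40
Week 2: $33,528.40 +$853.00 interest = $34,381.40; pay $6,002.44 → $28,378.96
Week 3: $28,378.96 +$853.00 interest = $29,231.96; pay $7,632.65 → $21,599.31
Week 4: $21,599.31 +$853.00 interest = $22,452.31; pay $9,262.86 → $13,189.45
Week 5: $13,189.45 +$853.00 interest = $14,042.45; pay $10,893.07 → $3,149.38
Week 6: $3,149.38 +$853.00 interest = $4,002.38; pay $4,002.38 → $0.00
Total paid: $42,165.63

$42,165.63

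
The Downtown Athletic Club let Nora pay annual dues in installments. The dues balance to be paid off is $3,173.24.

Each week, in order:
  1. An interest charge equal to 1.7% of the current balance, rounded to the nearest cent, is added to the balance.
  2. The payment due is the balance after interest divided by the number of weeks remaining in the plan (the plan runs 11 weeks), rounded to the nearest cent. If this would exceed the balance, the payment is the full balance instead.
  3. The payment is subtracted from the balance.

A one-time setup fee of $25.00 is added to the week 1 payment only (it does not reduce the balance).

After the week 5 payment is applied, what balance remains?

$1,883.07

# | Opening | Interest | Payment | Fee | End bal
1 | $3,173.24 | $53.95 | $293.38 | $25.00 | $2,933.81
2 | $2,933.81 | $49.87 | $298.37 | — | $2,685.31
3 | $2,685.31 | $45.65 | $303.44 | — | $2,427.52
4 | $2,427.52 | $41.27 | $308.60 | — | $2,160.19
5 | $2,160.19 | $36.72 | $313.84 | — | $1,883.07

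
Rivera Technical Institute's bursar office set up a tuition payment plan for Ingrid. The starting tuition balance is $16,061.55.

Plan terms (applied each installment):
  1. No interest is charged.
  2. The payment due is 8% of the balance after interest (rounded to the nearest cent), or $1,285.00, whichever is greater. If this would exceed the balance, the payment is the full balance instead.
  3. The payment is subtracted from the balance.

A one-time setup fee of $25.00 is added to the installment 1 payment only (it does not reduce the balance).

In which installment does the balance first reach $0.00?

Installment 1: opening $16,061.55; payment $1,285.00 (+ $25.00 fee); balance $14,776.55
Installment 2: opening $14,776.55; payment $1,285.00; balance $13,491.55
Installment 3: opening $13,491.55; payment $1,285.00; balance $12,206.55
Installment 4: opening $12,206.55; payment $1,285.00; balance $10,921.55
Installment 5: opening $10,921.55; payment $1,285.00; balance $9,636.55
Installment 6: opening $9,636.55; payment $1,285.00; balance $8,351.55
Installment 7: opening $8,351.55; payment $1,285.00; balance $7,066.55
Installment 8: opening $7,066.55; payment $1,285.00; balance $5,781.55
Installment 9: opening $5,781.55; payment $1,285.00; balance $4,496.55
Installment 10: opening $4,496.55; payment $1,285.00; balance $3,211.55
Installment 11: opening $3,211.55; payment $1,285.00; balance $1,926.55
Installment 12: opening $1,926.55; payment $1,285.00; balance $641.55
Installment 13: opening $641.55; payment $641.55; balance $0.00
Balance reaches $0.00 in installment 13.

13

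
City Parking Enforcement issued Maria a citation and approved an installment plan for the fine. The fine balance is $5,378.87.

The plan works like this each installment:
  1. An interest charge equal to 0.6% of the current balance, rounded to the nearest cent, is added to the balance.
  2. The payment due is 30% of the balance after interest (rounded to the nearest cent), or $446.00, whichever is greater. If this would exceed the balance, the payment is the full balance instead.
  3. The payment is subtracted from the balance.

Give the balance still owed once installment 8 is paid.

$0.00

# | Opening | Interest | Payment | End bal
1 | $5,378.87 | $32.27 | $1,623.34 | $3,787.80
2 | $3,787.80 | $22.73 | $1,143.16 | $2,667.37
3 | $2,667.37 | $16.00 | $805.01 | $1,878.36
4 | $1,878.36 | $11.27 | $566.89 | $1,322.74
5 | $1,322.74 | $7.94 | $446.00 | $884.68
6 | $884.68 | $5.31 | $446.00 | $443.99
7 | $443.99 | $2.66 | $446.00 | $0.65
8 | $0.65 | $0.00 | $0.65 | $0.00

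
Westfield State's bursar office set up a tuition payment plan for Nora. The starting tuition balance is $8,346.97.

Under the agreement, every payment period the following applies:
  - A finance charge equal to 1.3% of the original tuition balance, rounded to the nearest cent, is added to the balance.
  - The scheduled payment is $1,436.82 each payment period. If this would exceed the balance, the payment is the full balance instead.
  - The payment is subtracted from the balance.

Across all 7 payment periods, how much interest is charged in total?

$759.57

Payment period 1: $8,346.97 +$108.51 interest = $8,455.48; pay $1,436.82 → $7,018.66
Payment period 2: $7,018.66 +$108.51 interest = $7,127.17; pay $1,436.82 → $5,690.35
Payment period 3: $5,690.35 +$108.51 interest = $5,798.86; pay $1,436.82 → $4,362.04
Payment period 4: $4,362.04 +$108.51 interest = $4,470.55; pay $1,436.82 → $3,033.73
Payment period 5: $3,033.73 +$108.51 interest = $3,142.24; pay $1,436.82 → $1,705.42
Payment period 6: $1,705.42 +$108.51 interest = $1,813.93; pay $1,436.82 → $377.11
Payment period 7: $377.11 +$108.51 interest = $485.62; pay $485.62 → $0.00
Total interest: $108.51 + $108.51 + $108.51 + $108.51 + $108.51 + $108.51 + $108.51 = $759.57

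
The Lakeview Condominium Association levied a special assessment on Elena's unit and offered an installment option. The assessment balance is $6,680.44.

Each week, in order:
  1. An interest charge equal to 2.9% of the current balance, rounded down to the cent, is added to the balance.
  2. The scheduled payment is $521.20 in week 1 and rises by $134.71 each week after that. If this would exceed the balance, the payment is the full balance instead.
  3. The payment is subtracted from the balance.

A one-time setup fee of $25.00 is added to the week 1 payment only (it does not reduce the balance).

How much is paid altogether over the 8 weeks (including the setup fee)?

Week 1: opening $6,680.44; interest $193.73 → $6,874.17; payment $521.20 (+ $25.00 fee); balance $6,352.97
Week 2: opening $6,352.97; interest $184.23 → $6,537.20; payment $655.91; balance $5,881.29
Week 3: opening $5,881.29; interest $170.55 → $6,051.84; payment $790.62; balance $5,261.22
Week 4: opening $5,261.22; interest $152.57 → $5,413.79; payment $925.33; balance $4,488.46
Week 5: opening $4,488.46; interest $130.16 → $4,618.62; payment $1,060.04; balance $3,558.58
Week 6: opening $3,558.58; interest $103.19 → $3,661.77; payment $1,194.75; balance $2,467.02
Week 7: opening $2,467.02; interest $71.54 → $2,538.56; payment $1,329.46; balance $1,209.10
Week 8: opening $1,209.10; interest $35.06 → $1,244.16; payment $1,244.16; balance $0.00
Total paid: $7,746.47

$7,746.47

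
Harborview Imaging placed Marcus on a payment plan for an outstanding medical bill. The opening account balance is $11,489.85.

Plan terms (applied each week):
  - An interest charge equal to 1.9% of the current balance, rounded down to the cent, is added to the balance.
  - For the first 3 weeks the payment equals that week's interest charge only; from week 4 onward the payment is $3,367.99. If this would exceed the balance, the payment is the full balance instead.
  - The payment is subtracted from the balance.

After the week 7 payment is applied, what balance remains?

$0.00

Week 1: opening $11,489.85; interest $218.30 → $11,708.15; payment $218.30; balance $11,489.85
Week 2: opening $11,489.85; interest $218.30 → $11,708.15; payment $218.30; balance $11,489.85
Week 3: opening $11,489.85; interest $218.30 → $11,708.15; payment $218.30; balance $11,489.85
Week 4: opening $11,489.85; interest $218.30 → $11,708.15; payment $3,367.99; balance $8,340.16
Week 5: opening $8,340.16; interest $158.46 → $8,498.62; payment $3,367.99; balance $5,130.63
Week 6: opening $5,130.63; interest $97.48 → $5,228.11; payment $3,367.99; balance $1,860.12
Week 7: opening $1,860.12; interest $35.34 → $1,895.46; payment $1,895.46; balance $0.00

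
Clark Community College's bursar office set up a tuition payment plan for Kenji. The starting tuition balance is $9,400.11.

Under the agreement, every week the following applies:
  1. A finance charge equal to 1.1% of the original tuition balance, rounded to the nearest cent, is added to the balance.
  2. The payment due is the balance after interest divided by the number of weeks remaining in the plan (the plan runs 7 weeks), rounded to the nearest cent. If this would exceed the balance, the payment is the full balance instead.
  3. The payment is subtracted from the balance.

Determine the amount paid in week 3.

Week 1: $9,400.11 +$103.40 interest = $9,503.51; pay $1,357.64 → $8,145.87
Week 2: $8,145.87 +$103.40 interest = $8,249.27; pay $1,374.88 → $6,874.39
Week 3: $6,874.39 +$103.40 interest = $6,977.79; pay $1,395.56 → $5,582.23

$1,395.56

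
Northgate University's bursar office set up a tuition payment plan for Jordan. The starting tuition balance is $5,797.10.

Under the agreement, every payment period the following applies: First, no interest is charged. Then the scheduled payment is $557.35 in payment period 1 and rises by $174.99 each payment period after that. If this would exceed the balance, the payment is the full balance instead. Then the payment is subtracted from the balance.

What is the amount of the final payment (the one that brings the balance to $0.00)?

$1,260.45

Payment period 1: $5,797.10 − $557.35 → $5,239.75
Payment period 2: $5,239.75 − $732.34 → $4,507.41
Payment period 3: $4,507.41 − $907.33 → $3,600.08
Payment period 4: $3,600.08 − $1,082.32 → $2,517.76
Payment period 5: $2,517.76 − $1,257.31 → $1,260.45
Payment period 6: $1,260.45 − $1,260.45 → $0.00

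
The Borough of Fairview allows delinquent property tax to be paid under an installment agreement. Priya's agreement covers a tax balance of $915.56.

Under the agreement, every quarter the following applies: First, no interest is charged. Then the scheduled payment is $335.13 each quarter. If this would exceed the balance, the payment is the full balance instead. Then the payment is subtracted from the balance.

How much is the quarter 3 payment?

$245.30

Quarter 1: opening $915.56; payment $335.13; balance $580.43
Quarter 2: opening $580.43; payment $335.13; balance $245.30
Quarter 3: opening $245.30; payment $245.30; balance $0.00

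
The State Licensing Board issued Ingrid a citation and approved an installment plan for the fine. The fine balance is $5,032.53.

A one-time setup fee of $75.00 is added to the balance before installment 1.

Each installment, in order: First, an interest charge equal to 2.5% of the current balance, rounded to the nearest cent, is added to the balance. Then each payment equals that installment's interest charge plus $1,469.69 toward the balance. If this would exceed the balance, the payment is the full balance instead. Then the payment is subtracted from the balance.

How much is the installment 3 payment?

$1,523.89

Installment 1: opening $5,107.53; interest $127.69 → $5,235.22; payment $1,597.38; balance $3,637.84
Installment 2: opening $3,637.84; interest $90.95 → $3,728.79; payment $1,560.64; balance $2,168.15
Installment 3: opening $2,168.15; interest $54.20 → $2,222.35; payment $1,523.89; balance $698.46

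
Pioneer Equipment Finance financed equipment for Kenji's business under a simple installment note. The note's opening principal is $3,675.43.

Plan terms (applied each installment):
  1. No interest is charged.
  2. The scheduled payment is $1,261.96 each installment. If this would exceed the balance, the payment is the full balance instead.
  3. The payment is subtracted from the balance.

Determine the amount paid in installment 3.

# | Opening | Payment | End bal
1 | $3,675.43 | $1,261.96 | $2,413.47
2 | $2,413.47 | $1,261.96 | $1,151.51
3 | $1,151.51 | $1,151.51 | $0.00

$1,151.51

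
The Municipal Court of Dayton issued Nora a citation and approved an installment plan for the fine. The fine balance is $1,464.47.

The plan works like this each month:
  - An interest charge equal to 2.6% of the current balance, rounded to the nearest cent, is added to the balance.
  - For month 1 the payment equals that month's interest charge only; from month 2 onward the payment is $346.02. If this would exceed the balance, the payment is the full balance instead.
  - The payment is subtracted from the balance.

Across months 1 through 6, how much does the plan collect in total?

$1,610.77

Month 1: $1,464.47 +$38.08 interest = $1,502.55; pay $38.08 → $1,464.47
Month 2: $1,464.47 +$38.08 interest = $1,502.55; pay $346.02 → $1,156.53
Month 3: $1,156.53 +$30.07 interest = $1,186.60; pay $346.02 → $840.58
Month 4: $840.58 +$21.86 interest = $862.44; pay $346.02 → $516.42
Month 5: $516.42 +$13.43 interest = $529.85; pay $346.02 → $183.83
Month 6: $183.83 +$4.78 interest = $188.61; pay $188.61 → $0.00
Total paid: $1,610.77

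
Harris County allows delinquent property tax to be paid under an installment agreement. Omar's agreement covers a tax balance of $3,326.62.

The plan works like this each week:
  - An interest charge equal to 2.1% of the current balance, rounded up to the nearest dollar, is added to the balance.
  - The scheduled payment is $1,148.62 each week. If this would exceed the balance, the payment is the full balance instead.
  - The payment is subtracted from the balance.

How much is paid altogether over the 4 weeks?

# | Opening | Interest | Payment | End bal
1 | $3,326.62 | $70.00 | $1,148.62 | $2,248.00
2 | $2,248.00 | $48.00 | $1,148.62 | $1,147.38
3 | $1,147.38 | $25.00 | $1,148.62 | $23.76
4 | $23.76 | $1.00 | $24.76 | $0.00
Total paid: $3,470.62

$3,470.62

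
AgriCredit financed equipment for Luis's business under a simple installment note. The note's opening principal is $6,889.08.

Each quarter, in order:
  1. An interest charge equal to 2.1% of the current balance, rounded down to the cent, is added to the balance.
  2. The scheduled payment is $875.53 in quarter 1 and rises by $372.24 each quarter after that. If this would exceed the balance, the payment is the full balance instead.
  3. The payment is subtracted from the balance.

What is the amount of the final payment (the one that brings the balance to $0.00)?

$1,641.12

Quarter 1: opening $6,889.08; interest $144.67 → $7,033.75; payment $875.53; balance $6,158.22
Quarter 2: opening $6,158.22; interest $129.32 → $6,287.54; payment $1,247.77; balance $5,039.77
Quarter 3: opening $5,039.77; interest $105.83 → $5,145.60; payment $1,620.01; balance $3,525.59
Quarter 4: opening $3,525.59; interest $74.03 → $3,599.62; payment $1,992.25; balance $1,607.37
Quarter 5: opening $1,607.37; interest $33.75 → $1,641.12; payment $1,641.12; balance $0.00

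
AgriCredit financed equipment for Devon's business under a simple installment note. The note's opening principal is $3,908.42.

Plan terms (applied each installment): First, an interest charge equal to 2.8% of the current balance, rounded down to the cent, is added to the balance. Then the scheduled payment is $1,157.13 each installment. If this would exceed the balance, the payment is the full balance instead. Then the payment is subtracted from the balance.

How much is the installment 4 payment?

Installment 1: $3,908.42 +$109.43 interest = $4,017.85; pay $1,157.13 → $2,860.72
Installment 2: $2,860.72 +$80.10 interest = $2,940.82; pay $1,157.13 → $1,783.69
Installment 3: $1,783.69 +$49.94 interest = $1,833.63; pay $1,157.13 → $676.50
Installment 4: $676.50 +$18.94 interest = $695.44; pay $695.44 → $0.00

$695.44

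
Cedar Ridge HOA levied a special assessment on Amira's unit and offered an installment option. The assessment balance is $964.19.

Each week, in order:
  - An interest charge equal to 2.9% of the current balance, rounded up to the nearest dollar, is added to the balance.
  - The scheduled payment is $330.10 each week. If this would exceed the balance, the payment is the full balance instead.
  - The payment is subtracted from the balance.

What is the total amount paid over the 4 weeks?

Week 1: opening $964.19; interest $28.00 → $992.19; payment $330.10; balance $662.09
Week 2: opening $662.09; interest $20.00 → $682.09; payment $330.10; balance $351.99
Week 3: opening $351.99; interest $11.00 → $362.99; payment $330.10; balance $32.89
Week 4: opening $32.89; interest $1.00 → $33.89; payment $33.89; balance $0.00
Total paid: $1,024.19

$1,024.19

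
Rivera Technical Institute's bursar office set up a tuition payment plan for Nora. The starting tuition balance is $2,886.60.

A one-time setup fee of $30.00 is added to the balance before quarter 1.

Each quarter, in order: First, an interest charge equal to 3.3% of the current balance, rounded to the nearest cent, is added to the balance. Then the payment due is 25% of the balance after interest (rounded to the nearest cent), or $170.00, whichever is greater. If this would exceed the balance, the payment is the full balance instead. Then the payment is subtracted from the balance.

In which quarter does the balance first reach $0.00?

Quarter 1: opening $2,916.60; interest $96.25 → $3,012.85; payment $753.21; balance $2,259.64
Quarter 2: opening $2,259.64; interest $74.57 → $2,334.21; payment $583.55; balance $1,750.66
Quarter 3: opening $1,750.66; interest $57.77 → $1,808.43; payment $452.11; balance $1,356.32
Quarter 4: opening $1,356.32; interest $44.76 → $1,401.08; payment $350.27; balance $1,050.81
Quarter 5: opening $1,050.81; interest $34.68 → $1,085.49; payment $271.37; balance $814.12
Quarter 6: opening $814.12; interest $26.87 → $840.99; payment $210.25; balance $630.74
Quarter 7: opening $630.74; interest $20.81 → $651.55; payment $170.00; balance $481.55
Quarter 8: opening $481.55; interest $15.89 → $497.44; payment $170.00; balance $327.44
Quarter 9: opening $327.44; interest $10.81 → $338.25; payment $170.00; balance $168.25
Quarter 10: opening $168.25; interest $5.55 → $173.80; payment $170.00; balance $3.80
Quarter 11: opening $3.80; interest $0.13 → $3.93; payment $3.93; balance $0.00
Balance reaches $0.00 in quarter 11.

11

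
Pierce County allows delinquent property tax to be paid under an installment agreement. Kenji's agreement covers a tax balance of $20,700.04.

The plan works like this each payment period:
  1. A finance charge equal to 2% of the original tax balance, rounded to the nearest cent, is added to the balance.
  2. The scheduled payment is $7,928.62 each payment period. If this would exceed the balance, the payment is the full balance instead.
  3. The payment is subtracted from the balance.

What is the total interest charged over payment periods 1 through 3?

$1,242.00

# | Opening | Interest | Payment | End bal
1 | $20,700.04 | $414.00 | $7,928.62 | $13,185.42
2 | $13,185.42 | $414.00 | $7,928.62 | $5,670.80
3 | $5,670.80 | $414.00 | $6,084.80 | $0.00
Total interest: $414.00 + $414.00 + $414.00 = $1,242.00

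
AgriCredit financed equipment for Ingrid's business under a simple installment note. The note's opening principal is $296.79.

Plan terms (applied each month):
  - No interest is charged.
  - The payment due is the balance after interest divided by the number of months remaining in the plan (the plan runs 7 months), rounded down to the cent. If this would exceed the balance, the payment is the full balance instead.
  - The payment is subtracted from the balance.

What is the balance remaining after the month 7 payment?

$0.00

Month 1: opening $296.79; payment $42.39; balance $254.40
Month 2: opening $254.40; payment $42.40; balance $212.00
Month 3: opening $212.00; payment $42.40; balance $169.60
Month 4: opening $169.60; payment $42.40; balance $127.20
Month 5: opening $127.20; payment $42.40; balance $84.80
Month 6: opening $84.80; payment $42.40; balance $42.40
Month 7: opening $42.40; payment $42.40; balance $0.00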